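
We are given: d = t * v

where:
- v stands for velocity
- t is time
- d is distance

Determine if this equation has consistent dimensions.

Yes

v (velocity) has dimensions [L T^-1].
t (time) has dimensions [T].
d (distance) has dimensions [L].

Left side: [L]
Right side: [L]

Both sides have the same dimensions, so the equation is dimensionally consistent.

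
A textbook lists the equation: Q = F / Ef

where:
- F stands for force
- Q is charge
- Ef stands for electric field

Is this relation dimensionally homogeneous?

Yes

F (force) has dimensions [L M T^-2].
Q (charge) has dimensions [I T].
Ef (electric field) has dimensions [I^-1 L M T^-3].

Left side: [I T]
Right side: [I T]

Both sides have the same dimensions, so the equation is dimensionally consistent.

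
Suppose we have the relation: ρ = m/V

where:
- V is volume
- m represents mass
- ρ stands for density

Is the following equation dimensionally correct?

Yes

V (volume) has dimensions [L^3].
m (mass) has dimensions [M].
ρ (density) has dimensions [L^-3 M].

Left side: [L^-3 M]
Right side: [L^-3 M]

Both sides have the same dimensions, so the equation is dimensionally consistent.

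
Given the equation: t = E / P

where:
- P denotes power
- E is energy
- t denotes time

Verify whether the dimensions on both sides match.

Yes

P (power) has dimensions [L^2 M T^-3].
E (energy) has dimensions [L^2 M T^-2].
t (time) has dimensions [T].

Left side: [T]
Right side: [T]

Both sides have the same dimensions, so the equation is dimensionally consistent.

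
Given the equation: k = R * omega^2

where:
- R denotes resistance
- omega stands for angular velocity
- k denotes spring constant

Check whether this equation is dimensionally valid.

No

R (resistance) has dimensions [I^-2 L^2 M T^-3].
omega (angular velocity) has dimensions [T^-1].
k (spring constant) has dimensions [M T^-2].

Left side: [M T^-2]
Right side: [I^-2 L^2 M T^-5]

The two sides have different dimensions, so the equation is NOT dimensionally consistent.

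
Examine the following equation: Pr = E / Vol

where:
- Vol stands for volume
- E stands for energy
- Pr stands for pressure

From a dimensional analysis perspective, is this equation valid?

Yes

Vol (volume) has dimensions [L^3].
E (energy) has dimensions [L^2 M T^-2].
Pr (pressure) has dimensions [L^-1 M T^-2].

Left side: [L^-1 M T^-2]
Right side: [L^-1 M T^-2]

Both sides have the same dimensions, so the equation is dimensionally consistent.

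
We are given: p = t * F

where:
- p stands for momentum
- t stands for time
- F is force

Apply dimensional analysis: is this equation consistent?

Yes

p (momentum) has dimensions [L M T^-1].
t (time) has dimensions [T].
F (force) has dimensions [L M T^-2].

Left side: [L M T^-1]
Right side: [L M T^-1]

Both sides have the same dimensions, so the equation is dimensionally consistent.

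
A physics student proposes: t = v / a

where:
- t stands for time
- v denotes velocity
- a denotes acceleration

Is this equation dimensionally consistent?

Yes

t (time) has dimensions [T].
v (velocity) has dimensions [L T^-1].
a (acceleration) has dimensions [L T^-2].

Left side: [T]
Right side: [T]

Both sides have the same dimensions, so the equation is dimensionally consistent.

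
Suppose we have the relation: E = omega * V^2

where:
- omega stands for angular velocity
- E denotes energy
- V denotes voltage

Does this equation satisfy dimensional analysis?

No

omega (angular velocity) has dimensions [T^-1].
E (energy) has dimensions [L^2 M T^-2].
V (voltage) has dimensions [I^-1 L^2 M T^-3].

Left side: [L^2 M T^-2]
Right side: [I^-2 L^4 M^2 T^-7]

The two sides have different dimensions, so the equation is NOT dimensionally consistent.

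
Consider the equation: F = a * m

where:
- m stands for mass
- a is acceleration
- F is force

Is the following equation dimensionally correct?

Yes

m (mass) has dimensions [M].
a (acceleration) has dimensions [L T^-2].
F (force) has dimensions [L M T^-2].

Left side: [L M T^-2]
Right side: [L M T^-2]

Both sides have the same dimensions, so the equation is dimensionally consistent.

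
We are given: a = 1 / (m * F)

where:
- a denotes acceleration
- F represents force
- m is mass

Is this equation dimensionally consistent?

No

a (acceleration) has dimensions [L T^-2].
F (force) has dimensions [L M T^-2].
m (mass) has dimensions [M].

Left side: [L T^-2]
Right side: [L^-1 M^-2 T^2]

The two sides have different dimensions, so the equation is NOT dimensionally consistent.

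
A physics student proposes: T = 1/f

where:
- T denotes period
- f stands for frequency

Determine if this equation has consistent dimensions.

Yes

T (period) has dimensions [T].
f (frequency) has dimensions [T^-1].

Left side: [T]
Right side: [T]

Both sides have the same dimensions, so the equation is dimensionally consistent.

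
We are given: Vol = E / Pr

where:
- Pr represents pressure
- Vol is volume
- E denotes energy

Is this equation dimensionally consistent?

Yes

Pr (pressure) has dimensions [L^-1 M T^-2].
Vol (volume) has dimensions [L^3].
E (energy) has dimensions [L^2 M T^-2].

Left side: [L^3]
Right side: [L^3]

Both sides have the same dimensions, so the equation is dimensionally consistent.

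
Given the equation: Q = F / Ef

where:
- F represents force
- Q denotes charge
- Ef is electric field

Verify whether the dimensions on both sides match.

Yes

F (force) has dimensions [L M T^-2].
Q (charge) has dimensions [I T].
Ef (electric field) has dimensions [I^-1 L M T^-3].

Left side: [I T]
Right side: [I T]

Both sides have the same dimensions, so the equation is dimensionally consistent.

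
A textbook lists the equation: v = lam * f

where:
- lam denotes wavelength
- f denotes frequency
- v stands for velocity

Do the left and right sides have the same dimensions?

Yes

lam (wavelength) has dimensions [L].
f (frequency) has dimensions [T^-1].
v (velocity) has dimensions [L T^-1].

Left side: [L T^-1]
Right side: [L T^-1]

Both sides have the same dimensions, so the equation is dimensionally consistent.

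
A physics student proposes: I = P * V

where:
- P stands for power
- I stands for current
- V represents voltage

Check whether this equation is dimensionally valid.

No

P (power) has dimensions [L^2 M T^-3].
I (current) has dimensions [I].
V (voltage) has dimensions [I^-1 L^2 M T^-3].

Left side: [I]
Right side: [I^-1 L^4 M^2 T^-6]

The two sides have different dimensions, so the equation is NOT dimensionally consistent.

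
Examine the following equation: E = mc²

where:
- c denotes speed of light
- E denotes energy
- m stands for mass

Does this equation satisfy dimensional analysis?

Yes

c (speed of light) has dimensions [L T^-1].
E (energy) has dimensions [L^2 M T^-2].
m (mass) has dimensions [M].

Left side: [L^2 M T^-2]
Right side: [L^2 M T^-2]

Both sides have the same dimensions, so the equation is dimensionally consistent.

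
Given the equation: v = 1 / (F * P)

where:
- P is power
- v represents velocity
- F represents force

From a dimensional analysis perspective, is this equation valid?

No

P (power) has dimensions [L^2 M T^-3].
v (velocity) has dimensions [L T^-1].
F (force) has dimensions [L M T^-2].

Left side: [L T^-1]
Right side: [L^-3 M^-2 T^5]

The two sides have different dimensions, so the equation is NOT dimensionally consistent.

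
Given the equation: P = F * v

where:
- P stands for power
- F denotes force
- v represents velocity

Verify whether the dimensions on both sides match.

Yes

P (power) has dimensions [L^2 M T^-3].
F (force) has dimensions [L M T^-2].
v (velocity) has dimensions [L T^-1].

Left side: [L^2 M T^-3]
Right side: [L^2 M T^-3]

Both sides have the same dimensions, so the equation is dimensionally consistent.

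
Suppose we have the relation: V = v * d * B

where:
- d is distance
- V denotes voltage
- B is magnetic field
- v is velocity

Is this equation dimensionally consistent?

Yes

d (distance) has dimensions [L].
V (voltage) has dimensions [I^-1 L^2 M T^-3].
B (magnetic field) has dimensions [I^-1 M T^-2].
v (velocity) has dimensions [L T^-1].

Left side: [I^-1 L^2 M T^-3]
Right side: [I^-1 L^2 M T^-3]

Both sides have the same dimensions, so the equation is dimensionally consistent.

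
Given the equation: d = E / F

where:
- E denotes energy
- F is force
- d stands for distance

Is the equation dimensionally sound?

Yes

E (energy) has dimensions [L^2 M T^-2].
F (force) has dimensions [L M T^-2].
d (distance) has dimensions [L].

Left side: [L]
Right side: [L]

Both sides have the same dimensions, so the equation is dimensionally consistent.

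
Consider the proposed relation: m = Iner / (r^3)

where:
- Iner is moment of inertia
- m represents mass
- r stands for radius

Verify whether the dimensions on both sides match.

No

Iner (moment of inertia) has dimensions [L^2 M].
m (mass) has dimensions [M].
r (radius) has dimensions [L].

Left side: [M]
Right side: [L^-1 M]

The two sides have different dimensions, so the equation is NOT dimensionally consistent.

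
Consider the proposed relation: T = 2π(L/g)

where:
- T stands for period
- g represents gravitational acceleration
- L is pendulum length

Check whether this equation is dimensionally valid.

No

T (period) has dimensions [T].
g (gravitational acceleration) has dimensions [L T^-2].
L (pendulum length) has dimensions [L].

Left side: [T]
Right side: [T^2]

The two sides have different dimensions, so the equation is NOT dimensionally consistent.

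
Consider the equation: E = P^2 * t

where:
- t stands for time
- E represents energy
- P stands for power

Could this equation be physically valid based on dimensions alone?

No

t (time) has dimensions [T].
E (energy) has dimensions [L^2 M T^-2].
P (power) has dimensions [L^2 M T^-3].

Left side: [L^2 M T^-2]
Right side: [L^4 M^2 T^-5]

The two sides have different dimensions, so the equation is NOT dimensionally consistent.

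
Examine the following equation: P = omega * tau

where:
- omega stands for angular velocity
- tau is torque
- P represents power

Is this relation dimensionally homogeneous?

Yes

omega (angular velocity) has dimensions [T^-1].
tau (torque) has dimensions [L^2 M T^-2].
P (power) has dimensions [L^2 M T^-3].

Left side: [L^2 M T^-3]
Right side: [L^2 M T^-3]

Both sides have the same dimensions, so the equation is dimensionally consistent.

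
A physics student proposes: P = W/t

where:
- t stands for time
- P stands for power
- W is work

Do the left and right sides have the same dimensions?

Yes

t (time) has dimensions [T].
P (power) has dimensions [L^2 M T^-3].
W (work) has dimensions [L^2 M T^-2].

Left side: [L^2 M T^-3]
Right side: [L^2 M T^-3]

Both sides have the same dimensions, so the equation is dimensionally consistent.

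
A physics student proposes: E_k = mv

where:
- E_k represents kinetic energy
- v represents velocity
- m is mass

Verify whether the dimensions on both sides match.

No

E_k (kinetic energy) has dimensions [L^2 M T^-2].
v (velocity) has dimensions [L T^-1].
m (mass) has dimensions [M].

Left side: [L^2 M T^-2]
Right side: [L M T^-1]

The two sides have different dimensions, so the equation is NOT dimensionally consistent.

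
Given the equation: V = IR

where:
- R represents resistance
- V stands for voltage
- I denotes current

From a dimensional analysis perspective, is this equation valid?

Yes

R (resistance) has dimensions [I^-2 L^2 M T^-3].
V (voltage) has dimensions [I^-1 L^2 M T^-3].
I (current) has dimensions [I].

Left side: [I^-1 L^2 M T^-3]
Right side: [I^-1 L^2 M T^-3]

Both sides have the same dimensions, so the equation is dimensionally consistent.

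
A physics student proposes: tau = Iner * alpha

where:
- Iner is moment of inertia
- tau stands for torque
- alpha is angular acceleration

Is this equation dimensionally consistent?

Yes

Iner (moment of inertia) has dimensions [L^2 M].
tau (torque) has dimensions [L^2 M T^-2].
alpha (angular acceleration) has dimensions [T^-2].

Left side: [L^2 M T^-2]
Right side: [L^2 M T^-2]

Both sides have the same dimensions, so the equation is dimensionally consistent.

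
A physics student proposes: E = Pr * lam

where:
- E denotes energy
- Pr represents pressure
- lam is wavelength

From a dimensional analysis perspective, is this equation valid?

No

E (energy) has dimensions [L^2 M T^-2].
Pr (pressure) has dimensions [L^-1 M T^-2].
lam (wavelength) has dimensions [L].

Left side: [L^2 M T^-2]
Right side: [M T^-2]

The two sides have different dimensions, so the equation is NOT dimensionally consistent.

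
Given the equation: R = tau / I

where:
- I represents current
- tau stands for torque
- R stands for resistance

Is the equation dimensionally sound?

No

I (current) has dimensions [I].
tau (torque) has dimensions [L^2 M T^-2].
R (resistance) has dimensions [I^-2 L^2 M T^-3].

Left side: [I^-2 L^2 M T^-3]
Right side: [I^-1 L^2 M T^-2]

The two sides have different dimensions, so the equation is NOT dimensionally consistent.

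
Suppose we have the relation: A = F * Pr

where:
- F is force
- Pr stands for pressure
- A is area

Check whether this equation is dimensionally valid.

No

F (force) has dimensions [L M T^-2].
Pr (pressure) has dimensions [L^-1 M T^-2].
A (area) has dimensions [L^2].

Left side: [L^2]
Right side: [M^2 T^-4]

The two sides have different dimensions, so the equation is NOT dimensionally consistent.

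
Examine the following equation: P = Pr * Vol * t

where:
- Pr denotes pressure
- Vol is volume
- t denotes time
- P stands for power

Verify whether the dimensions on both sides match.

No

Pr (pressure) has dimensions [L^-1 M T^-2].
Vol (volume) has dimensions [L^3].
t (time) has dimensions [T].
P (power) has dimensions [L^2 M T^-3].

Left side: [L^2 M T^-3]
Right side: [L^2 M T^-1]

The two sides have different dimensions, so the equation is NOT dimensionally consistent.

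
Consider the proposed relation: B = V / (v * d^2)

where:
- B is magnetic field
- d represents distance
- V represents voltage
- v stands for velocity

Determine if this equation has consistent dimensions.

No

B (magnetic field) has dimensions [I^-1 M T^-2].
d (distance) has dimensions [L].
V (voltage) has dimensions [I^-1 L^2 M T^-3].
v (velocity) has dimensions [L T^-1].

Left side: [I^-1 M T^-2]
Right side: [I^-1 L^-1 M T^-2]

The two sides have different dimensions, so the equation is NOT dimensionally consistent.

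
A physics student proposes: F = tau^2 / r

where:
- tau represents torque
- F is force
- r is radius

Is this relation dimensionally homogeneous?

No

tau (torque) has dimensions [L^2 M T^-2].
F (force) has dimensions [L M T^-2].
r (radius) has dimensions [L].

Left side: [L M T^-2]
Right side: [L^3 M^2 T^-4]

The two sides have different dimensions, so the equation is NOT dimensionally consistent.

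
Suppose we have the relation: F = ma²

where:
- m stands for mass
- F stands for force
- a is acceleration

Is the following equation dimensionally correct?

No

m (mass) has dimensions [M].
F (force) has dimensions [L M T^-2].
a (acceleration) has dimensions [L T^-2].

Left side: [L M T^-2]
Right side: [L^2 M T^-4]

The two sides have different dimensions, so the equation is NOT dimensionally consistent.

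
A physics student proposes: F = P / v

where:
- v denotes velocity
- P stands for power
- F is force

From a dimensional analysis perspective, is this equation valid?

Yes

v (velocity) has dimensions [L T^-1].
P (power) has dimensions [L^2 M T^-3].
F (force) has dimensions [L M T^-2].

Left side: [L M T^-2]
Right side: [L M T^-2]

Both sides have the same dimensions, so the equation is dimensionally consistent.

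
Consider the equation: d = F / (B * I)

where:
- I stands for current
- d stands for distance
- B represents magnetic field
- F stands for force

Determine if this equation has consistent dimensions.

Yes

I (current) has dimensions [I].
d (distance) has dimensions [L].
B (magnetic field) has dimensions [I^-1 M T^-2].
F (force) has dimensions [L M T^-2].

Left side: [L]
Right side: [L]

Both sides have the same dimensions, so the equation is dimensionally consistent.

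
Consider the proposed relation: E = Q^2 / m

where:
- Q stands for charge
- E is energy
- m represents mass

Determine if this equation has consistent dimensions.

No

Q (charge) has dimensions [I T].
E (energy) has dimensions [L^2 M T^-2].
m (mass) has dimensions [M].

Left side: [L^2 M T^-2]
Right side: [I^2 M^-1 T^2]

The two sides have different dimensions, so the equation is NOT dimensionally consistent.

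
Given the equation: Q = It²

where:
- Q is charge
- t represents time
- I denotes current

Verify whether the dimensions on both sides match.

No

Q (charge) has dimensions [I T].
t (time) has dimensions [T].
I (current) has dimensions [I].

Left side: [I T]
Right side: [I T^2]

The two sides have different dimensions, so the equation is NOT dimensionally consistent.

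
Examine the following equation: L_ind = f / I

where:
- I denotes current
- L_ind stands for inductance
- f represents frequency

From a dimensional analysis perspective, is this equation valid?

No

I (current) has dimensions [I].
L_ind (inductance) has dimensions [I^-2 L^2 M T^-2].
f (frequency) has dimensions [T^-1].

Left side: [I^-2 L^2 M T^-2]
Right side: [I^-1 T^-1]

The two sides have different dimensions, so the equation is NOT dimensionally consistent.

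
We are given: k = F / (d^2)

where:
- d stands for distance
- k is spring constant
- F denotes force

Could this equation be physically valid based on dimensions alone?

No

d (distance) has dimensions [L].
k (spring constant) has dimensions [M T^-2].
F (force) has dimensions [L M T^-2].

Left side: [M T^-2]
Right side: [L^-1 M T^-2]

The two sides have different dimensions, so the equation is NOT dimensionally consistent.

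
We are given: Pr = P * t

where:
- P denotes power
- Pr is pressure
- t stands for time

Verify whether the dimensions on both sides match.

No

P (power) has dimensions [L^2 M T^-3].
Pr (pressure) has dimensions [L^-1 M T^-2].
t (time) has dimensions [T].

Left side: [L^-1 M T^-2]
Right side: [L^2 M T^-2]

The two sides have different dimensions, so the equation is NOT dimensionally consistent.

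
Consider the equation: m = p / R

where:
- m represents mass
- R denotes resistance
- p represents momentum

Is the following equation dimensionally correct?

No

m (mass) has dimensions [M].
R (resistance) has dimensions [I^-2 L^2 M T^-3].
p (momentum) has dimensions [L M T^-1].

Left side: [M]
Right side: [I^2 L^-1 T^2]

The two sides have different dimensions, so the equation is NOT dimensionally consistent.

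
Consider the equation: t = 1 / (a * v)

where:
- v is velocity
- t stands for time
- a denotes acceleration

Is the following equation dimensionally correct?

No

v (velocity) has dimensions [L T^-1].
t (time) has dimensions [T].
a (acceleration) has dimensions [L T^-2].

Left side: [T]
Right side: [L^-2 T^3]

The two sides have different dimensions, so the equation is NOT dimensionally consistent.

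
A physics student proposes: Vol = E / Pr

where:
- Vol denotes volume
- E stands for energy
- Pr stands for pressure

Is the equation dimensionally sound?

Yes

Vol (volume) has dimensions [L^3].
E (energy) has dimensions [L^2 M T^-2].
Pr (pressure) has dimensions [L^-1 M T^-2].

Left side: [L^3]
Right side: [L^3]

Both sides have the same dimensions, so the equation is dimensionally consistent.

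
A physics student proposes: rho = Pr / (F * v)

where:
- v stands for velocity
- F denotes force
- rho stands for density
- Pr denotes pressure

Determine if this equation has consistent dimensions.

No

v (velocity) has dimensions [L T^-1].
F (force) has dimensions [L M T^-2].
rho (density) has dimensions [L^-3 M].
Pr (pressure) has dimensions [L^-1 M T^-2].

Left side: [L^-3 M]
Right side: [L^-3 T]

The two sides have different dimensions, so the equation is NOT dimensionally consistent.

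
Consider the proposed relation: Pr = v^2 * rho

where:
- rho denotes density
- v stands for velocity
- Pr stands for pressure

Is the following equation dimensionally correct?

Yes

rho (density) has dimensions [L^-3 M].
v (velocity) has dimensions [L T^-1].
Pr (pressure) has dimensions [L^-1 M T^-2].

Left side: [L^-1 M T^-2]
Right side: [L^-1 M T^-2]

Both sides have the same dimensions, so the equation is dimensionally consistent.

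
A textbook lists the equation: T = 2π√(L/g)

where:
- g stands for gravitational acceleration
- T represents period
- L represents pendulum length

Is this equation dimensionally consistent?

Yes

g (gravitational acceleration) has dimensions [L T^-2].
T (period) has dimensions [T].
L (pendulum length) has dimensions [L].

Left side: [T]
Right side: [T]

Both sides have the same dimensions, so the equation is dimensionally consistent.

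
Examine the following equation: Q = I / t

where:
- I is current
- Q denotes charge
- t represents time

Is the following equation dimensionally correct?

No

I (current) has dimensions [I].
Q (charge) has dimensions [I T].
t (time) has dimensions [T].

Left side: [I T]
Right side: [I T^-1]

The two sides have different dimensions, so the equation is NOT dimensionally consistent.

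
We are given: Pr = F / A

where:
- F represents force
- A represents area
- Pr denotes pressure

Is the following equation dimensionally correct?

Yes

F (force) has dimensions [L M T^-2].
A (area) has dimensions [L^2].
Pr (pressure) has dimensions [L^-1 M T^-2].

Left side: [L^-1 M T^-2]
Right side: [L^-1 M T^-2]

Both sides have the same dimensions, so the equation is dimensionally consistent.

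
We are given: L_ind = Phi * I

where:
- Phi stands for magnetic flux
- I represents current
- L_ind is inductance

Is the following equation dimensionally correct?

No

Phi (magnetic flux) has dimensions [I^-1 L^2 M T^-2].
I (current) has dimensions [I].
L_ind (inductance) has dimensions [I^-2 L^2 M T^-2].

Left side: [I^-2 L^2 M T^-2]
Right side: [L^2 M T^-2]

The two sides have different dimensions, so the equation is NOT dimensionally consistent.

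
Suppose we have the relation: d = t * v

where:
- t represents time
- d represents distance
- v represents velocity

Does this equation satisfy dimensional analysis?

Yes

t (time) has dimensions [T].
d (distance) has dimensions [L].
v (velocity) has dimensions [L T^-1].

Left side: [L]
Right side: [L]

Both sides have the same dimensions, so the equation is dimensionally consistent.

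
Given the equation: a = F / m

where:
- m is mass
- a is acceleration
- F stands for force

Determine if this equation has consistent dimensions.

Yes

m (mass) has dimensions [M].
a (acceleration) has dimensions [L T^-2].
F (force) has dimensions [L M T^-2].

Left side: [L T^-2]
Right side: [L T^-2]

Both sides have the same dimensions, so the equation is dimensionally consistent.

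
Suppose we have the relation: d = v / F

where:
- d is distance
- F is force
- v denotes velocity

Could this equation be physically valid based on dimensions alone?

No

d (distance) has dimensions [L].
F (force) has dimensions [L M T^-2].
v (velocity) has dimensions [L T^-1].

Left side: [L]
Right side: [M^-1 T]

The two sides have different dimensions, so the equation is NOT dimensionally consistent.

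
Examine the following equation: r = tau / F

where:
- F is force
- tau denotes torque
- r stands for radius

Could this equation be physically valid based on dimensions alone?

Yes

F (force) has dimensions [L M T^-2].
tau (torque) has dimensions [L^2 M T^-2].
r (radius) has dimensions [L].

Left side: [L]
Right side: [L]

Both sides have the same dimensions, so the equation is dimensionally consistent.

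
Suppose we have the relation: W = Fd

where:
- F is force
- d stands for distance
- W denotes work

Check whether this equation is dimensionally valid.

Yes

F (force) has dimensions [L M T^-2].
d (distance) has dimensions [L].
W (work) has dimensions [L^2 M T^-2].

Left side: [L^2 M T^-2]
Right side: [L^2 M T^-2]

Both sides have the same dimensions, so the equation is dimensionally consistent.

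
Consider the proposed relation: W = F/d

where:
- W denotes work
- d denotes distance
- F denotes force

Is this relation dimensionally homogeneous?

No

W (work) has dimensions [L^2 M T^-2].
d (distance) has dimensions [L].
F (force) has dimensions [L M T^-2].

Left side: [L^2 M T^-2]
Right side: [M T^-2]

The two sides have different dimensions, so the equation is NOT dimensionally consistent.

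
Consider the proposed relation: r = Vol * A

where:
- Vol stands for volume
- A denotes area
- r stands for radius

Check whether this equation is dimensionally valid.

No

Vol (volume) has dimensions [L^3].
A (area) has dimensions [L^2].
r (radius) has dimensions [L].

Left side: [L]
Right side: [L^5]

The two sides have different dimensions, so the equation is NOT dimensionally consistent.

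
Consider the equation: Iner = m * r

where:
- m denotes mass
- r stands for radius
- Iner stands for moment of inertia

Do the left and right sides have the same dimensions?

No

m (mass) has dimensions [M].
r (radius) has dimensions [L].
Iner (moment of inertia) has dimensions [L^2 M].

Left side: [L^2 M]
Right side: [L M]

The two sides have different dimensions, so the equation is NOT dimensionally consistent.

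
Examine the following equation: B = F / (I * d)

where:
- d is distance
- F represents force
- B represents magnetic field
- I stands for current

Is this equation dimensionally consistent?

Yes

d (distance) has dimensions [L].
F (force) has dimensions [L M T^-2].
B (magnetic field) has dimensions [I^-1 M T^-2].
I (current) has dimensions [I].

Left side: [I^-1 M T^-2]
Right side: [I^-1 M T^-2]

Both sides have the same dimensions, so the equation is dimensionally consistent.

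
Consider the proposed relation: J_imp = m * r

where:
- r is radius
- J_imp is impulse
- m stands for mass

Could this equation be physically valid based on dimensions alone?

No

r (radius) has dimensions [L].
J_imp (impulse) has dimensions [L M T^-1].
m (mass) has dimensions [M].

Left side: [L M T^-1]
Right side: [L M]

The two sides have different dimensions, so the equation is NOT dimensionally consistent.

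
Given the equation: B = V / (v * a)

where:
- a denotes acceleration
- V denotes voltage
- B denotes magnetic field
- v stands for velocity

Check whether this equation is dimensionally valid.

No

a (acceleration) has dimensions [L T^-2].
V (voltage) has dimensions [I^-1 L^2 M T^-3].
B (magnetic field) has dimensions [I^-1 M T^-2].
v (velocity) has dimensions [L T^-1].

Left side: [I^-1 M T^-2]
Right side: [I^-1 M]

The two sides have different dimensions, so the equation is NOT dimensionally consistent.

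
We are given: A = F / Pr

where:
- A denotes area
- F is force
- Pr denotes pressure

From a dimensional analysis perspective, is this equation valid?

Yes

A (area) has dimensions [L^2].
F (force) has dimensions [L M T^-2].
Pr (pressure) has dimensions [L^-1 M T^-2].

Left side: [L^2]
Right side: [L^2]

Both sides have the same dimensions, so the equation is dimensionally consistent.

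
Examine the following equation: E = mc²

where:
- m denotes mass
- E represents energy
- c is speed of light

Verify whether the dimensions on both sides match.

Yes

m (mass) has dimensions [M].
E (energy) has dimensions [L^2 M T^-2].
c (speed of light) has dimensions [L T^-1].

Left side: [L^2 M T^-2]
Right side: [L^2 M T^-2]

Both sides have the same dimensions, so the equation is dimensionally consistent.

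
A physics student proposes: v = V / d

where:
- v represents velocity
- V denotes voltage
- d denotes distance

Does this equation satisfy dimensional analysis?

No

v (velocity) has dimensions [L T^-1].
V (voltage) has dimensions [I^-1 L^2 M T^-3].
d (distance) has dimensions [L].

Left side: [L T^-1]
Right side: [I^-1 L M T^-3]

The two sides have different dimensions, so the equation is NOT dimensionally consistent.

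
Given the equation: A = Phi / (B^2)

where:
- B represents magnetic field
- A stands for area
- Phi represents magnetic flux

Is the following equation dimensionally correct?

No

B (magnetic field) has dimensions [I^-1 M T^-2].
A (area) has dimensions [L^2].
Phi (magnetic flux) has dimensions [I^-1 L^2 M T^-2].

Left side: [L^2]
Right side: [I L^2 M^-1 T^2]

The two sides have different dimensions, so the equation is NOT dimensionally consistent.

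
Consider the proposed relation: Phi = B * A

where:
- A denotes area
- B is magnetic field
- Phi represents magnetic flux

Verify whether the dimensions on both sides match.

Yes

A (area) has dimensions [L^2].
B (magnetic field) has dimensions [I^-1 M T^-2].
Phi (magnetic flux) has dimensions [I^-1 L^2 M T^-2].

Left side: [I^-1 L^2 M T^-2]
Right side: [I^-1 L^2 M T^-2]

Both sides have the same dimensions, so the equation is dimensionally consistent.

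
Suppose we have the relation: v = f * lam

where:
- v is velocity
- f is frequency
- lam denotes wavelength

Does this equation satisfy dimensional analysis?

Yes

v (velocity) has dimensions [L T^-1].
f (frequency) has dimensions [T^-1].
lam (wavelength) has dimensions [L].

Left side: [L T^-1]
Right side: [L T^-1]

Both sides have the same dimensions, so the equation is dimensionally consistent.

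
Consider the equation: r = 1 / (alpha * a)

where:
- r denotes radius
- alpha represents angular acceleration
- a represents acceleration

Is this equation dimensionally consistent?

No

r (radius) has dimensions [L].
alpha (angular acceleration) has dimensions [T^-2].
a (acceleration) has dimensions [L T^-2].

Left side: [L]
Right side: [L^-1 T^4]

The two sides have different dimensions, so the equation is NOT dimensionally consistent.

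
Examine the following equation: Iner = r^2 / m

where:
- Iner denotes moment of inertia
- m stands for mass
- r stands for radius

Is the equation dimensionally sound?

No

Iner (moment of inertia) has dimensions [L^2 M].
m (mass) has dimensions [M].
r (radius) has dimensions [L].

Left side: [L^2 M]
Right side: [L^2 M^-1]

The two sides have different dimensions, so the equation is NOT dimensionally consistent.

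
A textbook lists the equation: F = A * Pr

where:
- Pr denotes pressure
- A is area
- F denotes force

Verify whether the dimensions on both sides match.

Yes

Pr (pressure) has dimensions [L^-1 M T^-2].
A (area) has dimensions [L^2].
F (force) has dimensions [L M T^-2].

Left side: [L M T^-2]
Right side: [L M T^-2]

Both sides have the same dimensions, so the equation is dimensionally consistent.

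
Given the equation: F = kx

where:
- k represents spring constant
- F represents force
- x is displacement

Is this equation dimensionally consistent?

Yes

k (spring constant) has dimensions [M T^-2].
F (force) has dimensions [L M T^-2].
x (displacement) has dimensions [L].

Left side: [L M T^-2]
Right side: [L M T^-2]

Both sides have the same dimensions, so the equation is dimensionally consistent.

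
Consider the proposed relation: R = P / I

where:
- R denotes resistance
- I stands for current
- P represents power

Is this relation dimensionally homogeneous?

No

R (resistance) has dimensions [I^-2 L^2 M T^-3].
I (current) has dimensions [I].
P (power) has dimensions [L^2 M T^-3].

Left side: [I^-2 L^2 M T^-3]
Right side: [I^-1 L^2 M T^-3]

The two sides have different dimensions, so the equation is NOT dimensionally consistent.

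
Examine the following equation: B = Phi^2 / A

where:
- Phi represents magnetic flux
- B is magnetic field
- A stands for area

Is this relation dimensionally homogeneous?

No

Phi (magnetic flux) has dimensions [I^-1 L^2 M T^-2].
B (magnetic field) has dimensions [I^-1 M T^-2].
A (area) has dimensions [L^2].

Left side: [I^-1 M T^-2]
Right side: [I^-2 L^2 M^2 T^-4]

The two sides have different dimensions, so the equation is NOT dimensionally consistent.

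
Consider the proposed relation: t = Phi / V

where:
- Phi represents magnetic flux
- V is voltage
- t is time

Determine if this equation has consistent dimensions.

Yes

Phi (magnetic flux) has dimensions [I^-1 L^2 M T^-2].
V (voltage) has dimensions [I^-1 L^2 M T^-3].
t (time) has dimensions [T].

Left side: [T]
Right side: [T]

Both sides have the same dimensions, so the equation is dimensionally consistent.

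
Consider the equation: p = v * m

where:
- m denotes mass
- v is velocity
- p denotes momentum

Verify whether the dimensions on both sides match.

Yes

m (mass) has dimensions [M].
v (velocity) has dimensions [L T^-1].
p (momentum) has dimensions [L M T^-1].

Left side: [L M T^-1]
Right side: [L M T^-1]

Both sides have the same dimensions, so the equation is dimensionally consistent.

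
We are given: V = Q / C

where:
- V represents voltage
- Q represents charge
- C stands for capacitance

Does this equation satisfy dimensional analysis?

Yes

V (voltage) has dimensions [I^-1 L^2 M T^-3].
Q (charge) has dimensions [I T].
C (capacitance) has dimensions [I^2 L^-2 M^-1 T^4].

Left side: [I^-1 L^2 M T^-3]
Right side: [I^-1 L^2 M T^-3]

Both sides have the same dimensions, so the equation is dimensionally consistent.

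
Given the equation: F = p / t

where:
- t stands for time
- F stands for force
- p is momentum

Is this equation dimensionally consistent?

Yes

t (time) has dimensions [T].
F (force) has dimensions [L M T^-2].
p (momentum) has dimensions [L M T^-1].

Left side: [L M T^-2]
Right side: [L M T^-2]

Both sides have the same dimensions, so the equation is dimensionally consistent.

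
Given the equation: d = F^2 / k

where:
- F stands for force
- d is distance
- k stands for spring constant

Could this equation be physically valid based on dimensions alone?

No

F (force) has dimensions [L M T^-2].
d (distance) has dimensions [L].
k (spring constant) has dimensions [M T^-2].

Left side: [L]
Right side: [L^2 M T^-2]

The two sides have different dimensions, so the equation is NOT dimensionally consistent.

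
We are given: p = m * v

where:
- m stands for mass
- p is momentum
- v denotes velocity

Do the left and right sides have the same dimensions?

Yes

m (mass) has dimensions [M].
p (momentum) has dimensions [L M T^-1].
v (velocity) has dimensions [L T^-1].

Left side: [L M T^-1]
Right side: [L M T^-1]

Both sides have the same dimensions, so the equation is dimensionally consistent.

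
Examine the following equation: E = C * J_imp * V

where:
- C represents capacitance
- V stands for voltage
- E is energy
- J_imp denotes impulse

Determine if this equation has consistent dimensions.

No

C (capacitance) has dimensions [I^2 L^-2 M^-1 T^4].
V (voltage) has dimensions [I^-1 L^2 M T^-3].
E (energy) has dimensions [L^2 M T^-2].
J_imp (impulse) has dimensions [L M T^-1].

Left side: [L^2 M T^-2]
Right side: [I L M]

The two sides have different dimensions, so the equation is NOT dimensionally consistent.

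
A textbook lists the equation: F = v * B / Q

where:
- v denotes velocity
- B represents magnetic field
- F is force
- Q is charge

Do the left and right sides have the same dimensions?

No

v (velocity) has dimensions [L T^-1].
B (magnetic field) has dimensions [I^-1 M T^-2].
F (force) has dimensions [L M T^-2].
Q (charge) has dimensions [I T].

Left side: [L M T^-2]
Right side: [I^-2 L M T^-4]

The two sides have different dimensions, so the equation is NOT dimensionally consistent.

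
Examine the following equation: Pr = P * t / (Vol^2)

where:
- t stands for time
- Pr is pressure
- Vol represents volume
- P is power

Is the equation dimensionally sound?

No

t (time) has dimensions [T].
Pr (pressure) has dimensions [L^-1 M T^-2].
Vol (volume) has dimensions [L^3].
P (power) has dimensions [L^2 M T^-3].

Left side: [L^-1 M T^-2]
Right side: [L^-4 M T^-2]

The two sides have different dimensions, so the equation is NOT dimensionally consistent.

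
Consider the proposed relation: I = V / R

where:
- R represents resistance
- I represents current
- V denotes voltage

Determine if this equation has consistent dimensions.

Yes

R (resistance) has dimensions [I^-2 L^2 M T^-3].
I (current) has dimensions [I].
V (voltage) has dimensions [I^-1 L^2 M T^-3].

Left side: [I]
Right side: [I]

Both sides have the same dimensions, so the equation is dimensionally consistent.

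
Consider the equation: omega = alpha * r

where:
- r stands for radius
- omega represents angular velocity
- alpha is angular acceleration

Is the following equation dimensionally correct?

No

r (radius) has dimensions [L].
omega (angular velocity) has dimensions [T^-1].
alpha (angular acceleration) has dimensions [T^-2].

Left side: [T^-1]
Right side: [L T^-2]

The two sides have different dimensions, so the equation is NOT dimensionally consistent.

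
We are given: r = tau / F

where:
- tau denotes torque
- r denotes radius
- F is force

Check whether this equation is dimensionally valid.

Yes

tau (torque) has dimensions [L^2 M T^-2].
r (radius) has dimensions [L].
F (force) has dimensions [L M T^-2].

Left side: [L]
Right side: [L]

Both sides have the same dimensions, so the equation is dimensionally consistent.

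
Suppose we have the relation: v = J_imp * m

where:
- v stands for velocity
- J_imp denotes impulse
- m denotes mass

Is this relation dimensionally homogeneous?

No

v (velocity) has dimensions [L T^-1].
J_imp (impulse) has dimensions [L M T^-1].
m (mass) has dimensions [M].

Left side: [L T^-1]
Right side: [L M^2 T^-1]

The two sides have different dimensions, so the equation is NOT dimensionally consistent.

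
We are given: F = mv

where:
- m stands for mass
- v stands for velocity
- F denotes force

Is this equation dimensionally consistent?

No

m (mass) has dimensions [M].
v (velocity) has dimensions [L T^-1].
F (force) has dimensions [L M T^-2].

Left side: [L M T^-2]
Right side: [L M T^-1]

The two sides have different dimensions, so the equation is NOT dimensionally consistent.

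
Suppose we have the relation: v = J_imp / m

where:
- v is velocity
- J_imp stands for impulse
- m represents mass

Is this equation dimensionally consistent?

Yes

v (velocity) has dimensions [L T^-1].
J_imp (impulse) has dimensions [L M T^-1].
m (mass) has dimensions [M].

Left side: [L T^-1]
Right side: [L T^-1]

Both sides have the same dimensions, so the equation is dimensionally consistent.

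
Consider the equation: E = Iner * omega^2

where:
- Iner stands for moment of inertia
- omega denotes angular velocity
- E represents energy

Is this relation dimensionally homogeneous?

Yes

Iner (moment of inertia) has dimensions [L^2 M].
omega (angular velocity) has dimensions [T^-1].
E (energy) has dimensions [L^2 M T^-2].

Left side: [L^2 M T^-2]
Right side: [L^2 M T^-2]

Both sides have the same dimensions, so the equation is dimensionally consistent.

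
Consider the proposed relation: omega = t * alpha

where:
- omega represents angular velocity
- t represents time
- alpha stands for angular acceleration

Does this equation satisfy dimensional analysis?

Yes

omega (angular velocity) has dimensions [T^-1].
t (time) has dimensions [T].
alpha (angular acceleration) has dimensions [T^-2].

Left side: [T^-1]
Right side: [T^-1]

Both sides have the same dimensions, so the equation is dimensionally consistent.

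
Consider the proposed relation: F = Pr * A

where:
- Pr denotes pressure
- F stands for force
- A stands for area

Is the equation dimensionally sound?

Yes

Pr (pressure) has dimensions [L^-1 M T^-2].
F (force) has dimensions [L M T^-2].
A (area) has dimensions [L^2].

Left side: [L M T^-2]
Right side: [L M T^-2]

Both sides have the same dimensions, so the equation is dimensionally consistent.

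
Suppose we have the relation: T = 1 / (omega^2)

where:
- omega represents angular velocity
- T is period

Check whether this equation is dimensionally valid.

No

omega (angular velocity) has dimensions [T^-1].
T (period) has dimensions [T].

Left side: [T]
Right side: [T^2]

The two sides have different dimensions, so the equation is NOT dimensionally consistent.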